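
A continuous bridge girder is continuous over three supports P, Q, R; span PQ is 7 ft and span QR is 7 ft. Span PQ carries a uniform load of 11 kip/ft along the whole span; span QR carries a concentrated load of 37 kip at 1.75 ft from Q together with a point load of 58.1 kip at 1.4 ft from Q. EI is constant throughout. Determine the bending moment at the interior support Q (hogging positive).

M_Q = 84.22 kip·ft

Release continuity at Q by inserting a hinge; the redundant is the internal moment M_Q. The primary structure is two simply-supported spans PQ and QR.
Rotations at Q on the released spans (each span's end-slope, ×1/EI):
  span PQ: UDL 11: wL³/(24EI) = 157.2/EI
  span QR: point load 37 at a = 1.75: Pab(L + b)/(6LEI) = 99.15/EI
  span QR: point load 58.1 at a = 1.4: Pab(L + b)/(6LEI) = 136.7/EI
  relative rotation θ_0 = (157.2 + 235.8)/EI = 393/EI
A unit hogging moment at Q produces rotation L₁/(3EI) + L₂/(3EI) = 4.667/EI.
Compatibility: M_Q·(L₁+L₂)/(3EI) = θ_0, giving M_Q = 84.22 kip·ft (hogging).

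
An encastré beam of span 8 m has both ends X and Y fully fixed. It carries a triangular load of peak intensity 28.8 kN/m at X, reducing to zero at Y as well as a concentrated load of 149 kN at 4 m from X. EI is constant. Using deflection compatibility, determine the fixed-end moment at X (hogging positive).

M_X = 241.2 kN·m

Take the two fixed-end moments M_X, M_Y as redundants; the released structure is the simple span XY.
End rotations of the released simple span under the applied load (×1/EI):
  at X: triangular load, peak 28.8: w₀L³/(45EI) = 327.7/EI
  at Y: triangular load, peak 28.8: 7w₀L³/(360EI) = 286.7/EI
  at X: point load 149 at a = 4: Pab(L + b)/(6LEI) = 596/EI
  at Y: point load 149 at a = 4: Pab(L + a)/(6LEI) = 596/EI
  θ_X0 = 923.7/EI,  θ_Y0 = 882.7/EI
Flexibility coefficients: a unit moment at one end gives L/(3EI) there and L/(6EI) at the far end, so f₁₁ = f₂₂ = 2.667/EI and f₁₂ = f₂₁ = 1.333/EI.
Compatibility — zero rotation at each built-in end:
  2.667 M_X + 1.333 M_Y = 923.7
  1.333 M_X + 2.667 M_Y = 882.7
Solving the pair gives M_X = 241.2 kN·m and M_Y = 210.4 kN·m (hogging).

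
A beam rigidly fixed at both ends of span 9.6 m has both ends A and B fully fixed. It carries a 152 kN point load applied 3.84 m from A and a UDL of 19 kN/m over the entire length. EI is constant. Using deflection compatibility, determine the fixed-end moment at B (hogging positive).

M_B = 286 kN·m

Take the two fixed-end moments M_A, M_B as redundants; the released structure is the simple span AB.
On the primary (simply-supported) span, the end slopes from the loading are:
  at A: point load 152 at a = 3.84: Pab(L + b)/(6LEI) = 896.5/EI
  at B: point load 152 at a = 3.84: Pab(L + a)/(6LEI) = 784.5/EI
  at A: UDL 19: wL³/(24EI) = 700.4/EI
  at B: UDL 19: wL³/(24EI) = 700.4/EI
  θ_A0 = 1597/EI,  θ_B0 = 1485/EI
Flexibility coefficients: a unit moment at one end gives L/(3EI) there and L/(6EI) at the far end, so f₁₁ = f₂₂ = 3.2/EI and f₁₂ = f₂₁ = 1.6/EI.
Compatibility — zero rotation at each built-in end:
  3.2 M_A + 1.6 M_B = 1597
  1.6 M_A + 3.2 M_B = 1485
Solving the pair gives M_A = 356 kN·m and M_B = 286 kN·m (hogging).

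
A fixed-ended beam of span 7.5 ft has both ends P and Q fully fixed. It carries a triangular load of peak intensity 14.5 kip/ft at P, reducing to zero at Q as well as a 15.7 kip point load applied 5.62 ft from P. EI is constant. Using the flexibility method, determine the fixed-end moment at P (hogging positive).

Release both end moments; the primary structure is a simply-supported span PQ with redundants M_P and M_Q.
Simple-span end rotations at P and Q under the given loads:
  at P: triangular load, peak 14.5: w₀L³/(45EI) = 135.9/EI
  at Q: triangular load, peak 14.5: 7w₀L³/(360EI) = 118.9/EI
  at P: point load 15.7 at a = 5.62: Pab(L + b)/(6LEI) = 34.58/EI
  at Q: point load 15.7 at a = 5.62: Pab(L + a)/(6LEI) = 48.36/EI
  θ_P0 = 170.5/EI,  θ_Q0 = 167.3/EI
Flexibility coefficients: a unit moment at one end gives L/(3EI) there and L/(6EI) at the far end, so f₁₁ = f₂₂ = 2.5/EI and f₁₂ = f₂₁ = 1.25/EI.
Compatibility — zero rotation at each built-in end:
  2.5 M_P + 1.25 M_Q = 170.5
  1.25 M_P + 2.5 M_Q = 167.3
Solving the pair gives M_P = 46.33 kip·ft and M_Q = 43.76 kip·ft (hogging).

M_P = 46.33 kip·ft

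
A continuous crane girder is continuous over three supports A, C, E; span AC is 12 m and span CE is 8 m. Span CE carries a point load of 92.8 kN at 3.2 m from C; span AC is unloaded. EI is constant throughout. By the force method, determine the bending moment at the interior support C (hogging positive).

Release continuity at C by inserting a hinge; the redundant is the internal moment M_C. The primary structure is two simply-supported spans AC and CE.
Rotations at C on the released spans (each span's end-slope, ×1/EI):
  span CE: point load 92.8 at a = 3.2: Pab(L + b)/(6LEI) = 380.1/EI
  relative rotation θ_0 = (0 + 380.1)/EI = 380.1/EI
A unit hogging moment at C produces rotation L₁/(3EI) + L₂/(3EI) = 6.667/EI.
Slope continuity at C: θ_0 = M_C·6.667/EI, so M_C = 380.1/6.667 = 57.02 kN·m (hogging).

M_C = 57.02 kN·m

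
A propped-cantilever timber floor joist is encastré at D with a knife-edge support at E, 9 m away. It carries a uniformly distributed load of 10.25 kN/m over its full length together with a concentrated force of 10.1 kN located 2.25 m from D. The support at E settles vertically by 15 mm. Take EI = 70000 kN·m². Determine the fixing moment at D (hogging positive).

M_D = 157.6 kN·m

Release the roller at E. Primary structure: cantilever fixed at D.
Deflection at E on the released cantilever, summing each load's contribution:
  UDL 10.25: wL⁴/(8EI) = 8406/EI
  point load 10.1 at a = 2.25: Pa²(3L − a)/(6EI) = 210.9/EI
  δ_0 = 8617/EI
Flexibility coefficient — unit upward force at E: δ_{EE} = L³/(3EI) = 243/EI.
With EI = 70000 kN·m²: δ_0 = 0.1231 m and δ_{EE} = 0.003471 m/kN.
Compatibility — the beam at E must follow the support down by 0.015 m: δ_0 − R_E·δ_{EE} = 0.015, so R_E = (0.1231 − 0.015)/0.003471 = 31.14 kN.
Moment equilibrium about D: M_D = Σ(load moments about D) − R_E·L = 437.9 − 31.14×9 = 157.6 kN·m.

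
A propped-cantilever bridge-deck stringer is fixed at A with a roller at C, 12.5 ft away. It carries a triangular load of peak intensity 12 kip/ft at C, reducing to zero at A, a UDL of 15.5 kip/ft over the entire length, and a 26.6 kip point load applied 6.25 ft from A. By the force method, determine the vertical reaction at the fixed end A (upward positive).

R_A = 173.1 kip

Remove the prop at C; the released (primary) structure is a cantilever built in at A.
Downward deflection at the released point C due to the loads:
  triangular load, peak 12 at the free end: 11w₀L⁴/(120EI) = 26855/EI
  UDL 15.5: wL⁴/(8EI) = 47302/EI
  point load 26.6 at a = 6.25: Pa²(3L − a)/(6EI) = 5412/EI
  δ_0 = 79569/EI
Flexibility coefficient — unit upward force at C: δ_{CC} = L³/(3EI) = 651/EI.
Compatibility at C: δ_0 − R_C·δ_{CC} = 0, so R_C = 79569/651 = 122.2 kip.
Vertical equilibrium: R_A = ΣP − R_C = 295.4 − 122.2 = 173.1 kip.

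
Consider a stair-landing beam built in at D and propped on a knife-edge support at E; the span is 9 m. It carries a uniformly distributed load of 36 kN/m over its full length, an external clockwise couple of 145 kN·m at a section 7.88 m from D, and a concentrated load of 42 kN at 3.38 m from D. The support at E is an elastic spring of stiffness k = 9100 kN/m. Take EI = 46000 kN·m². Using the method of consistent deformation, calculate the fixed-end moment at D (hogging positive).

Take the reaction at E as the redundant and release it; the primary structure is a cantilever fixed at D.
Free-end deflection of the primary structure under the applied loading (downward +):
  UDL 36: wL⁴/(8EI) = 29524/EI
  clockwise couple 145 at a = 7.88: M₀a(2L − a)/(2EI) = 5782/EI
  point load 42 at a = 3.38: Pa²(3L − a)/(6EI) = 1889/EI
  δ_0 = 37195/EI
Tip deflection under a unit load at E: L³/(3EI) = 243/EI.
With EI = 46000 kN·m²: δ_0 = 0.80859 m and δ_{EE} = 0.005283 m/kN.
Compatibility — the spring shortens by R_E/k under the reaction it provides: δ_0 − R_E·δ_{EE} = R_E/k. With 1/k = 0.00011 m/kN, R_E = δ_0 / (δ_{EE} + 1/k) = 0.80859 / (0.005283 + 0.00011) = 149.9 kN.
Moment equilibrium about D: M_D = Σ(load moments about D) − R_E·L = 1745 − 149.9×9 = 395.4 kN·m.

M_D = 395.4 kN·m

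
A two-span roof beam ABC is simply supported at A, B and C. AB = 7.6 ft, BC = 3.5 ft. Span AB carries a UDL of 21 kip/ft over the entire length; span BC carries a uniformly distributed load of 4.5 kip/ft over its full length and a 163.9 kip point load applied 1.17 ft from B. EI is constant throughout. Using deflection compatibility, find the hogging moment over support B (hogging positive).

Release continuity at B by inserting a hinge; the redundant is the internal moment M_B. The primary structure is two simply-supported spans AB and BC.
End slopes at the hinge B, treating each span as simply supported:
  span AB: UDL 21: wL³/(24EI) = 384.1/EI
  span BC: UDL 4.5: wL³/(24EI) = 8.039/EI
  span BC: point load 163.9 at a = 1.17: Pab(L + b)/(6LEI) = 124/EI
  relative rotation θ_0 = (384.1 + 132.1)/EI = 516.2/EI
A unit hogging moment at B produces rotation L₁/(3EI) + L₂/(3EI) = 3.7/EI.
Compatibility: M_B·(L₁+L₂)/(3EI) = θ_0, giving M_B = 139.5 kip·ft (hogging).

M_B = 139.5 kip·ft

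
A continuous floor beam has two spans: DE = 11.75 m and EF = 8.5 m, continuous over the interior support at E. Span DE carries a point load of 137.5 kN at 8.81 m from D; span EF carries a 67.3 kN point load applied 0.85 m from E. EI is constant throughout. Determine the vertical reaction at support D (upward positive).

R_D = 19.56 kN

Insert a hinge at E; M_E is the redundant, and each span becomes simply supported.
End slopes at the hinge E, treating each span as simply supported:
  span DE: point load 137.5 at a = 8.81: Pab(L + a)/(6LEI) = 1039/EI
  span EF: point load 67.3 at a = 0.85: Pab(L + b)/(6LEI) = 138.6/EI
  relative rotation θ_0 = (1039 + 138.6)/EI = 1177/EI
A unit hogging moment at E produces rotation L₁/(3EI) + L₂/(3EI) = 6.75/EI.
Compatibility: M_E·(L₁+L₂)/(3EI) = θ_0, giving M_E = 174.4 kN·m (hogging).
Span DE, ΣM about D with M_E applied at E: R_E^{DE}·11.75 = 1211 + 174.4, so R_E^{DE} = 117.9 kN and R_D = 137.5 − 117.9 = 19.56 kN.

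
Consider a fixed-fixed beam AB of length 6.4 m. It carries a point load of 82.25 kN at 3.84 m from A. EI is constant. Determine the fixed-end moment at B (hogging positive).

Release both end moments; the primary structure is a simply-supported span AB with redundants M_A and M_B.
Simple-span end rotations at A and B under the given loads:
  at A: point load 82.25 at a = 3.84: Pab(L + b)/(6LEI) = 188.7/EI
  at B: point load 82.25 at a = 3.84: Pab(L + a)/(6LEI) = 215.6/EI
  θ_A0 = 188.7/EI,  θ_B0 = 215.6/EI
Flexibility coefficients: a unit moment at one end gives L/(3EI) there and L/(6EI) at the far end, so f₁₁ = f₂₂ = 2.133/EI and f₁₂ = f₂₁ = 1.067/EI.
Compatibility — zero rotation at each built-in end:
  2.133 M_A + 1.067 M_B = 188.7
  1.067 M_A + 2.133 M_B = 215.6
Solving the pair gives M_A = 50.53 kN·m and M_B = 75.8 kN·m (hogging).

M_B = 75.8 kN·m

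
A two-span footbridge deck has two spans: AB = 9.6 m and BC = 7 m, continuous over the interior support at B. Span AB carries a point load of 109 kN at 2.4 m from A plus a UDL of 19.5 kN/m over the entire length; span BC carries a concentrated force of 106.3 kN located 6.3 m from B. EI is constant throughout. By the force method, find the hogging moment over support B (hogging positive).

M_B = 216.4 kN·m

Take M_B as the redundant. Released structure: two simple spans AB and BC with a hinge at B.
Rotations at B on the released spans (each span's end-slope, ×1/EI):
  span AB: point load 109 at a = 2.4: Pab(L + a)/(6LEI) = 392.4/EI
  span AB: UDL 19.5: wL³/(24EI) = 718.8/EI
  span BC: point load 106.3 at a = 6.3: Pab(L + b)/(6LEI) = 85.94/EI
  relative rotation θ_0 = (1111 + 85.94)/EI = 1197/EI
A unit hogging moment at B produces rotation L₁/(3EI) + L₂/(3EI) = 5.533/EI.
Slope continuity at B: θ_0 = M_B·5.533/EI, so M_B = 1197/5.533 = 216.4 kN·m (hogging).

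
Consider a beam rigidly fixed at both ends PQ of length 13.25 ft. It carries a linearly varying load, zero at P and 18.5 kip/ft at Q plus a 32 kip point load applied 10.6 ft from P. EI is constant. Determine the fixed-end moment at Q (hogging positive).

M_Q = 216.7 kip·ft

Take the two fixed-end moments M_P, M_Q as redundants; the released structure is the simple span PQ.
On the primary (simply-supported) span, the end slopes from the loading are:
  at P: triangular load, peak 18.5: 7w₀L³/(360EI) = 836.8/EI
  at Q: triangular load, peak 18.5: w₀L³/(45EI) = 956.3/EI
  at P: point load 32 at a = 10.6: Pab(L + b)/(6LEI) = 179.8/EI
  at Q: point load 32 at a = 10.6: Pab(L + a)/(6LEI) = 269.7/EI
  θ_P0 = 1017/EI,  θ_Q0 = 1226/EI
Flexibility coefficients: a unit moment at one end gives L/(3EI) there and L/(6EI) at the far end, so f₁₁ = f₂₂ = 4.417/EI and f₁₂ = f₂₁ = 2.208/EI.
Compatibility — zero rotation at each built-in end:
  4.417 M_P + 2.208 M_Q = 1017
  2.208 M_P + 4.417 M_Q = 1226
Solving the pair gives M_P = 121.8 kip·ft and M_Q = 216.7 kip·ft (hogging).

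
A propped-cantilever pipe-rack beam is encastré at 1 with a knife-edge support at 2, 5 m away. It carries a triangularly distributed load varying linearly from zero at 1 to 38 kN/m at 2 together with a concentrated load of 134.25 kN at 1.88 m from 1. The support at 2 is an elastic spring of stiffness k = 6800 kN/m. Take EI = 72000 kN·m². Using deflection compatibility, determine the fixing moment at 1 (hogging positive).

M_1 = 261.5 kN·m

Choose R_2 as the redundant. The primary structure is the cantilever fixed at 1.
Downward deflection at the released point 2 due to the loads:
  triangular load, peak 38 at the free end: 11w₀L⁴/(120EI) = 2177/EI
  point load 134.25 at a = 1.88: Pa²(3L − a)/(6EI) = 1038/EI
  δ_0 = 3215/EI
Tip deflection under a unit load at 2: L³/(3EI) = 41.67/EI.
With EI = 72000 kN·m²: δ_0 = 0.044648 m and δ_{22} = 0.000579 m/kN.
Compatibility — the spring shortens by R_2/k under the reaction it provides: δ_0 − R_2·δ_{22} = R_2/k. With 1/k = 0.000147 m/kN, R_2 = δ_0 / (δ_{22} + 1/k) = 0.044648 / (0.000579 + 0.000147) = 61.52 kN.
Moment equilibrium about 1: M_1 = Σ(load moments about 1) − R_2·L = 569.1 − 61.52×5 = 261.5 kN·m.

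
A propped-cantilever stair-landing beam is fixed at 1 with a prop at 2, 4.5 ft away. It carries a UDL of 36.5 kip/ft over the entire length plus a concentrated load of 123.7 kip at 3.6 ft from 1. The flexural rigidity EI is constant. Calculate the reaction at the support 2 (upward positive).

Choose R_2 as the redundant. The primary structure is the cantilever fixed at 1.
Free-end deflection of the primary structure under the applied loading (downward +):
  UDL 36.5: wL⁴/(8EI) = 1871/EI
  point load 123.7 at a = 3.6: Pa²(3L − a)/(6EI) = 2645/EI
  δ_0 = 4516/EI
Flexibility coefficient — unit upward force at 2: δ_{22} = L³/(3EI) = 30.38/EI.
Compatibility at 2: δ_0 − R_2·δ_{22} = 0, so R_2 = 4516/30.38 = 148.7 kip.

R_2 = 148.7 kip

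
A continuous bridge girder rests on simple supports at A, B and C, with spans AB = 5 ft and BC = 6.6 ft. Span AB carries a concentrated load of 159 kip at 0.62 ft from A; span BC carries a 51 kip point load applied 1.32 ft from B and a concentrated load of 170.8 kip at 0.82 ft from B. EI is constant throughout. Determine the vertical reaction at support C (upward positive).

R_C = 14.16 kip

Release continuity at B by inserting a hinge; the redundant is the internal moment M_B. The primary structure is two simply-supported spans AB and BC.
End slopes at the hinge B, treating each span as simply supported:
  span AB: point load 159 at a = 0.62: Pab(L + a)/(6LEI) = 80.89/EI
  span BC: point load 51 at a = 1.32: Pab(L + b)/(6LEI) = 106.6/EI
  span BC: point load 170.8 at a = 0.82: Pab(L + b)/(6LEI) = 253.1/EI
  relative rotation θ_0 = (80.89 + 359.7)/EI = 440.6/EI
A unit hogging moment at B produces rotation L₁/(3EI) + L₂/(3EI) = 3.867/EI.
Slope continuity at B: θ_0 = M_B·3.867/EI, so M_B = 440.6/3.867 = 113.9 kip·ft (hogging).
Span BC, ΣM about C: R_B^{BC}·6.6 = 1257 + 113.9, so R_B^{BC} = 207.6 kip and R_C = 221.8 − 207.6 = 14.16 kip.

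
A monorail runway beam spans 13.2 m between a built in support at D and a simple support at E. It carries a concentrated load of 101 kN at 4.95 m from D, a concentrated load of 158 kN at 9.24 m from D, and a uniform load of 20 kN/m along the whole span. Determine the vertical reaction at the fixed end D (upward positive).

Choose R_E as the redundant. The primary structure is the cantilever fixed at D.
Deflection at E on the released cantilever, summing each load's contribution:
  point load 101 at a = 4.95: Pa²(3L − a)/(6EI) = 14292/EI
  point load 158 at a = 9.24: Pa²(3L − a)/(6EI) = 68258/EI
  UDL 20: wL⁴/(8EI) = 75899/EI
  δ_0 = 158448/EI
Tip deflection under a unit load at E: L³/(3EI) = 766.7/EI.
Compatibility at E: δ_0 − R_E·δ_{EE} = 0, so R_E = 158448/766.7 = 206.7 kN.
Vertical equilibrium: R_D = ΣP − R_E = 523 − 206.7 = 316.3 kN.

R_D = 316.3 kN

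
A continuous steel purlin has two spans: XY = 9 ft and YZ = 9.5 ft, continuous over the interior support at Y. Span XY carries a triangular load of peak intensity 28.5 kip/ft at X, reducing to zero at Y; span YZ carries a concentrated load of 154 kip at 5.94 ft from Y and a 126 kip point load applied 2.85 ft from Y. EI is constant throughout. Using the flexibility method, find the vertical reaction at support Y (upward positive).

R_Y = 252.8 kip

Release continuity at Y by inserting a hinge; the redundant is the internal moment M_Y. The primary structure is two simply-supported spans XY and YZ.
Discontinuity in slope at Y on the released structure — sum the simple-span end rotations:
  span XY: triangular load, peak 28.5: 7w₀L³/(360EI) = 404/EI
  span YZ: point load 154 at a = 5.94: Pab(L + b)/(6LEI) = 746.1/EI
  span YZ: point load 126 at a = 2.85: Pab(L + b)/(6LEI) = 676.6/EI
  relative rotation θ_0 = (404 + 1423)/EI = 1827/EI
A unit hogging moment at Y produces rotation L₁/(3EI) + L₂/(3EI) = 6.167/EI.
Compatibility: M_Y·(L₁+L₂)/(3EI) = θ_0, giving M_Y = 296.2 kip·ft (hogging).
Span XY, ΣM about X with M_Y applied at Y: R_Y^{XY}·9 = 384.8 + 296.2, so R_Y^{XY} = 75.66 kip and R_X = 128.2 − 75.66 = 52.59 kip.
Span YZ, ΣM about Z: R_Y^{YZ}·9.5 = 1386 + 296.2, so R_Y^{YZ} = 177.1 kip and R_Z = 280 − 177.1 = 102.9 kip.
R_Y = 75.66 + 177.1 = 252.8 kip.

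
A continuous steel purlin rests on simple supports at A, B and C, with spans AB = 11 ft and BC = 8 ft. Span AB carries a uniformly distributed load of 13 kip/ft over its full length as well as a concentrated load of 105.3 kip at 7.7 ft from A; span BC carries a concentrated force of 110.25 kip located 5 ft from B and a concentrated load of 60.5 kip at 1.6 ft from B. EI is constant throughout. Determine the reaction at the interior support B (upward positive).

Insert a hinge at B; M_B is the redundant, and each span becomes simply supported.
End slopes at the hinge B, treating each span as simply supported:
  span AB: UDL 13: wL³/(24EI) = 721/EI
  span AB: point load 105.3 at a = 7.7: Pab(L + a)/(6LEI) = 758.1/EI
  span BC: point load 110.25 at a = 5: Pab(L + b)/(6LEI) = 379/EI
  span BC: point load 60.5 at a = 1.6: Pab(L + b)/(6LEI) = 185.9/EI
  relative rotation θ_0 = (1479 + 564.8)/EI = 2044/EI
A unit hogging moment at B produces rotation L₁/(3EI) + L₂/(3EI) = 6.333/EI.
Slope continuity at B: θ_0 = M_B·6.333/EI, so M_B = 2044/6.333 = 322.7 kip·ft (hogging).
Span AB, ΣM about A with M_B applied at B: R_B^{AB}·11 = 1597 + 322.7, so R_B^{AB} = 174.5 kip and R_A = 248.3 − 174.5 = 73.75 kip.
Span BC, ΣM about C: R_B^{BC}·8 = 718 + 322.7, so R_B^{BC} = 130.1 kip and R_C = 170.8 − 130.1 = 40.67 kip.
R_B = 174.5 + 130.1 = 304.6 kip.

R_B = 304.6 kip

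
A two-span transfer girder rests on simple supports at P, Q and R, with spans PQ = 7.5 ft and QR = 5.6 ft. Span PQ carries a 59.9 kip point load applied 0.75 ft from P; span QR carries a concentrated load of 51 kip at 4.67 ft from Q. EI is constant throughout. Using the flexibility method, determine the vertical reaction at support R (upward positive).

Insert a hinge at Q; M_Q is the redundant, and each span becomes simply supported.
Rotations at Q on the released spans (each span's end-slope, ×1/EI):
  span PQ: point load 59.9 at a = 0.75: Pab(L + a)/(6LEI) = 55.59/EI
  span QR: point load 51 at a = 4.67: Pab(L + b)/(6LEI) = 43.05/EI
  relative rotation θ_0 = (55.59 + 43.05)/EI = 98.64/EI
A unit hogging moment at Q produces rotation L₁/(3EI) + L₂/(3EI) = 4.367/EI.
Compatibility: M_Q·(L₁+L₂)/(3EI) = θ_0, giving M_Q = 22.59 kip·ft (hogging).
Span QR, ΣM about R: R_Q^{QR}·5.6 = 47.43 + 22.59, so R_Q^{QR} = 12.5 kip and R_R = 51 − 12.5 = 38.5 kip.

R_R = 38.5 kip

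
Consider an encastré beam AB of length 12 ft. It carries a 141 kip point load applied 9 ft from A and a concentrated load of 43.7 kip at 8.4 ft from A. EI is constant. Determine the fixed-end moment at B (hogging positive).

Take the two fixed-end moments M_A, M_B as redundants; the released structure is the simple span AB.
On the primary (simply-supported) span, the end slopes from the loading are:
  at A: point load 141 at a = 9: Pab(L + b)/(6LEI) = 793.1/EI
  at B: point load 141 at a = 9: Pab(L + a)/(6LEI) = 1110/EI
  at A: point load 43.7 at a = 8.4: Pab(L + b)/(6LEI) = 286.3/EI
  at B: point load 43.7 at a = 8.4: Pab(L + a)/(6LEI) = 374.4/EI
  θ_A0 = 1079/EI,  θ_B0 = 1485/EI
Flexibility coefficients: a unit moment at one end gives L/(3EI) there and L/(6EI) at the far end, so f₁₁ = f₂₂ = 4/EI and f₁₂ = f₂₁ = 2/EI.
Compatibility — zero rotation at each built-in end:
  4 M_A + 2 M_B = 1079
  2 M_A + 4 M_B = 1485
Solving the pair gives M_A = 112.3 kip·ft and M_B = 315 kip·ft (hogging).

M_B = 315 kip·ft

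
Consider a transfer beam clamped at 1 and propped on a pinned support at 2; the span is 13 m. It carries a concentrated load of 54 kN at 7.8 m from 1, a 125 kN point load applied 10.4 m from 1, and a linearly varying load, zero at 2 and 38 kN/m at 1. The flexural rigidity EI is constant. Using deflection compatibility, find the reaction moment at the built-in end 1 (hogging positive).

M_1 = 702.1 kN·m

Take the reaction at 2 as the redundant and release it; the primary structure is a cantilever fixed at 1.
Deflection at 2 on the released cantilever, summing each load's contribution:
  point load 54 at a = 7.8: Pa²(3L − a)/(6EI) = 17084/EI
  point load 125 at a = 10.4: Pa²(3L − a)/(6EI) = 64445/EI
  triangular load, peak 38 at the fixed end: w₀L⁴/(30EI) = 36177/EI
  δ_0 = 117706/EI
Tip deflection under a unit load at 2: L³/(3EI) = 732.3/EI.
Compatibility at 2: δ_0 − R_2·δ_{22} = 0, so R_2 = 117706/732.3 = 160.7 kN.
Moment equilibrium about 1: M_1 = Σ(load moments about 1) − R_2·L = 2792 − 160.7×13 = 702.1 kN·m.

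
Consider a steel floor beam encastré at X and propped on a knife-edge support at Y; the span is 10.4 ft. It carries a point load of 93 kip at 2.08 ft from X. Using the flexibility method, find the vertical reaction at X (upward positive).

R_X = 87.79 kip

Take the reaction at Y as the redundant and release it; the primary structure is a cantilever fixed at X.
Free-end deflection of the primary structure under the applied loading (downward +):
  point load 93 at a = 2.08: Pa²(3L − a)/(6EI) = 1953/EI
Flexibility coefficient — unit upward force at Y: δ_{YY} = L³/(3EI) = 375/EI.
Compatibility at Y: δ_0 − R_Y·δ_{YY} = 0, so R_Y = 1953/375 = 5.208 kip.
Vertical equilibrium: R_X = ΣP − R_Y = 93 − 5.208 = 87.79 kip.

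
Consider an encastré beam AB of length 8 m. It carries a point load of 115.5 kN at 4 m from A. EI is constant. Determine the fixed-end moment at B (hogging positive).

Take the two fixed-end moments M_A, M_B as redundants; the released structure is the simple span AB.
On the primary (simply-supported) span, the end slopes from the loading are:
  at A: point load 115.5 at a = 4: Pab(L + b)/(6LEI) = 462/EI
  at B: point load 115.5 at a = 4: Pab(L + a)/(6LEI) = 462/EI
  θ_A0 = 462/EI,  θ_B0 = 462/EI
Flexibility coefficients: a unit moment at one end gives L/(3EI) there and L/(6EI) at the far end, so f₁₁ = f₂₂ = 2.667/EI and f₁₂ = f₂₁ = 1.333/EI.
Compatibility — zero rotation at each built-in end:
  2.667 M_A + 1.333 M_B = 462
  1.333 M_A + 2.667 M_B = 462
Solving the pair gives M_A = 115.5 kN·m and M_B = 115.5 kN·m (hogging).

M_B = 115.5 kN·m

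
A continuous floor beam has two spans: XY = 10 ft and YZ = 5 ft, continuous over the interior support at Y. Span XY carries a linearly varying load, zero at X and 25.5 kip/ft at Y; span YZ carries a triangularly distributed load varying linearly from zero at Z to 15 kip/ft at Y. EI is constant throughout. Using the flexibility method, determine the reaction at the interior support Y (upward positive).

Take M_Y as the redundant. Released structure: two simple spans XY and YZ with a hinge at Y.
End slopes at the hinge Y, treating each span as simply supported:
  span XY: triangular load, peak 25.5: w₀L³/(45EI) = 566.7/EI
  span YZ: triangular load, peak 15: w₀L³/(45EI) = 41.67/EI
  relative rotation θ_0 = (566.7 + 41.67)/EI = 608.3/EI
A unit hogging moment at Y produces rotation L₁/(3EI) + L₂/(3EI) = 5/EI.
Compatibility: M_Y·(L₁+L₂)/(3EI) = θ_0, giving M_Y = 121.7 kip·ft (hogging).
Span XY, ΣM about X with M_Y applied at Y: R_Y^{XY}·10 = 850 + 121.7, so R_Y^{XY} = 97.17 kip and R_X = 127.5 − 97.17 = 30.33 kip.
Span YZ, ΣM about Z: R_Y^{YZ}·5 = 125 + 121.7, so R_Y^{YZ} = 49.33 kip and R_Z = 37.5 − 49.33 = -11.83 kip.
R_Y = 97.17 + 49.33 = 146.5 kip.

R_Y = 146.5 kip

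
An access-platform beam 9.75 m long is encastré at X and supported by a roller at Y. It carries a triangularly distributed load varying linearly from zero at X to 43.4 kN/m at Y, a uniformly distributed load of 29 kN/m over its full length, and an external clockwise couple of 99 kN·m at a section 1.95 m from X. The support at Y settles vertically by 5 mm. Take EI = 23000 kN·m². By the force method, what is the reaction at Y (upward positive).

Remove the prop at Y; the released (primary) structure is a cantilever built in at X.
Deflection at Y on the released cantilever, summing each load's contribution:
  triangular load, peak 43.4 at the free end: 11w₀L⁴/(120EI) = 35952/EI
  UDL 29: wL⁴/(8EI) = 32759/EI
  clockwise couple 99 at a = 1.95: M₀a(2L − a)/(2EI) = 1694/EI
  δ_0 = 70404/EI
Tip deflection under a unit load at Y: L³/(3EI) = 309/EI.
With EI = 23000 kN·m²: δ_0 = 3.0611 m and δ_{YY} = 0.013433 m/kN.
Compatibility — the beam at Y must follow the support down by 0.005 m: δ_0 − R_Y·δ_{YY} = 0.005, so R_Y = (3.0611 − 0.005)/0.013433 = 227.5 kN.

R_Y = 227.5 kN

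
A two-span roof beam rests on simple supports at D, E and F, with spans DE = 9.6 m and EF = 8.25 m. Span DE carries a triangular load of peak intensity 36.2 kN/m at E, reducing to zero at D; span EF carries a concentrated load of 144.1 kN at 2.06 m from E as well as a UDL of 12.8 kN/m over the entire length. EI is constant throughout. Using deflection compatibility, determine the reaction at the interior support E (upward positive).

Release continuity at E by inserting a hinge; the redundant is the internal moment M_E. The primary structure is two simply-supported spans DE and EF.
Rotations at E on the released spans (each span's end-slope, ×1/EI):
  span DE: triangular load, peak 36.2: w₀L³/(45EI) = 711.7/EI
  span EF: point load 144.1 at a = 2.06: Pab(L + b)/(6LEI) = 536/EI
  span EF: UDL 12.8: wL³/(24EI) = 299.5/EI
  relative rotation θ_0 = (711.7 + 835.5)/EI = 1547/EI
A unit hogging moment at E produces rotation L₁/(3EI) + L₂/(3EI) = 5.95/EI.
Compatibility: M_E·(L₁+L₂)/(3EI) = θ_0, giving M_E = 260 kN·m (hogging).
Span DE, ΣM about D with M_E applied at E: R_E^{DE}·9.6 = 1112 + 260, so R_E^{DE} = 142.9 kN and R_D = 173.8 − 142.9 = 30.83 kN.
Span EF, ΣM about F: R_E^{EF}·8.25 = 1328 + 260, so R_E^{EF} = 192.4 kN and R_F = 249.7 − 192.4 = 57.26 kN.
R_E = 142.9 + 192.4 = 335.4 kN.

R_E = 335.4 kN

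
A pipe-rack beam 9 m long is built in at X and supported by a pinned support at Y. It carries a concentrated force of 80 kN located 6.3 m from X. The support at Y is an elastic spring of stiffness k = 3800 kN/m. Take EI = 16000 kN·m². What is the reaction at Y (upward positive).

Remove the prop at Y; the released (primary) structure is a cantilever built in at X.
Deflection at Y on the released cantilever, summing each load's contribution:
  point load 80 at a = 6.3: Pa²(3L − a)/(6EI) = 10954/EI
Tip deflection under a unit load at Y: L³/(3EI) = 243/EI.
With EI = 16000 kN·m²: δ_0 = 0.68465 m and δ_{YY} = 0.015187 m/kN.
Compatibility — the spring shortens by R_Y/k under the reaction it provides: δ_0 − R_Y·δ_{YY} = R_Y/k. With 1/k = 0.000263 m/kN, R_Y = δ_0 / (δ_{YY} + 1/k) = 0.68465 / (0.015187 + 0.000263) = 44.31 kN.

R_Y = 44.31 kN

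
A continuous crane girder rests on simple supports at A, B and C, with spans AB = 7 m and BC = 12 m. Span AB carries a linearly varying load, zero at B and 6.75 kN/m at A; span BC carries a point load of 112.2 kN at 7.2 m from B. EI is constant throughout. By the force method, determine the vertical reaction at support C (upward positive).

R_C = 54.82 kN

Insert a hinge at B; M_B is the redundant, and each span becomes simply supported.
Discontinuity in slope at B on the released structure — sum the simple-span end rotations:
  span AB: triangular load, peak 6.75: 7w₀L³/(360EI) = 45.02/EI
  span BC: point load 112.2 at a = 7.2: Pab(L + b)/(6LEI) = 904.8/EI
  relative rotation θ_0 = (45.02 + 904.8)/EI = 949.8/EI
A unit hogging moment at B produces rotation L₁/(3EI) + L₂/(3EI) = 6.333/EI.
Compatibility: M_B·(L₁+L₂)/(3EI) = θ_0, giving M_B = 150 kN·m (hogging).
Span BC, ΣM about C: R_B^{BC}·12 = 538.6 + 150, so R_B^{BC} = 57.38 kN and R_C = 112.2 − 57.38 = 54.82 kN.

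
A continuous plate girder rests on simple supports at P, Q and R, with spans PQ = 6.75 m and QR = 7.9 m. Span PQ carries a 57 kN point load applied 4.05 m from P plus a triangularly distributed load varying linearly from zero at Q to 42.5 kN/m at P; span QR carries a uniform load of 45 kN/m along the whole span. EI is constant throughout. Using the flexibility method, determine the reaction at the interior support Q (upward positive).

R_Q = 335.4 kN

Insert a hinge at Q; M_Q is the redundant, and each span becomes simply supported.
End slopes at the hinge Q, treating each span as simply supported:
  span PQ: point load 57 at a = 4.05: Pab(L + a)/(6LEI) = 166.2/EI
  span PQ: triangular load, peak 42.5: 7w₀L³/(360EI) = 254.2/EI
  span QR: UDL 45: wL³/(24EI) = 924.4/EI
  relative rotation θ_0 = (420.4 + 924.4)/EI = 1345/EI
A unit hogging moment at Q produces rotation L₁/(3EI) + L₂/(3EI) = 4.883/EI.
Slope continuity at Q: θ_0 = M_Q·4.883/EI, so M_Q = 1345/4.883 = 275.4 kN·m (hogging).
Span PQ, ΣM about P with M_Q applied at Q: R_Q^{PQ}·6.75 = 553.6 + 275.4, so R_Q^{PQ} = 122.8 kN and R_P = 200.4 − 122.8 = 77.63 kN.
Span QR, ΣM about R: R_Q^{QR}·7.9 = 1404 + 275.4, so R_Q^{QR} = 212.6 kN and R_R = 355.5 − 212.6 = 142.9 kN.
R_Q = 122.8 + 212.6 = 335.4 kN.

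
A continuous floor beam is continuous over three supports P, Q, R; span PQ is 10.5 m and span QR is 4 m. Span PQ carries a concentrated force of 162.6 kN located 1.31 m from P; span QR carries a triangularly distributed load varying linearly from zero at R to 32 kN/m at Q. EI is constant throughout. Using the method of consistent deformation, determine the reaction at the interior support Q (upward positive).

Release continuity at Q by inserting a hinge; the redundant is the internal moment M_Q. The primary structure is two simply-supported spans PQ and QR.
Rotations at Q on the released spans (each span's end-slope, ×1/EI):
  span PQ: point load 162.6 at a = 1.31: Pab(L + a)/(6LEI) = 367/EI
  span QR: triangular load, peak 32: w₀L³/(45EI) = 45.51/EI
  relative rotation θ_0 = (367 + 45.51)/EI = 412.5/EI
A unit hogging moment at Q produces rotation L₁/(3EI) + L₂/(3EI) = 4.833/EI.
Compatibility: M_Q·(L₁+L₂)/(3EI) = θ_0, giving M_Q = 85.34 kN·m (hogging).
Span PQ, ΣM about P with M_Q applied at Q: R_Q^{PQ}·10.5 = 213 + 85.34, so R_Q^{PQ} = 28.41 kN and R_P = 162.6 − 28.41 = 134.2 kN.
Span QR, ΣM about R: R_Q^{QR}·4 = 170.7 + 85.34, so R_Q^{QR} = 64 kN and R_R = 64 − 64 = -0.001291 kN.
R_Q = 28.41 + 64 = 92.42 kN.

R_Q = 92.42 kN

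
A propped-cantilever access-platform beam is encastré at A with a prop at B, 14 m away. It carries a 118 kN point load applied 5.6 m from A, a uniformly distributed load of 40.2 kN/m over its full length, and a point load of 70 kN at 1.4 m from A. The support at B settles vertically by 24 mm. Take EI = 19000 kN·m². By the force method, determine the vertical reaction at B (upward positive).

Remove the prop at B; the released (primary) structure is a cantilever built in at A.
Downward deflection at the released point B due to the loads:
  point load 118 at a = 5.6: Pa²(3L − a)/(6EI) = 22450/EI
  UDL 40.2: wL⁴/(8EI) = 193040/EI
  point load 70 at a = 1.4: Pa²(3L − a)/(6EI) = 928.4/EI
  δ_0 = 216418/EI
Flexibility coefficient — unit upward force at B: δ_{BB} = L³/(3EI) = 914.7/EI.
With EI = 19000 kN·m²: δ_0 = 11.39 m and δ_{BB} = 0.04814 m/kN.
Compatibility — the beam at B must follow the support down by 0.024 m: δ_0 − R_B·δ_{BB} = 0.024, so R_B = (11.39 − 0.024)/0.04814 = 236.1 kN.

R_B = 236.1 kN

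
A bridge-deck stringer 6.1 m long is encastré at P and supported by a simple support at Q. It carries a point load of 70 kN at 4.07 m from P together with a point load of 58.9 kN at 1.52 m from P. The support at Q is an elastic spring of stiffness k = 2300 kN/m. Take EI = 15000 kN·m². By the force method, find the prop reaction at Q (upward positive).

R_Q = 38.09 kN

Release the roller at Q. Primary structure: cantilever fixed at P.
Free-end deflection of the primary structure under the applied loading (downward +):
  point load 70 at a = 4.07: Pa²(3L − a)/(6EI) = 2750/EI
  point load 58.9 at a = 1.52: Pa²(3L − a)/(6EI) = 380.6/EI
  δ_0 = 3131/EI
Flexibility coefficient — unit upward force at Q: δ_{QQ} = L³/(3EI) = 75.66/EI.
With EI = 15000 kN·m²: δ_0 = 0.20871 m and δ_{QQ} = 0.005044 m/kN.
Compatibility — the spring shortens by R_Q/k under the reaction it provides: δ_0 − R_Q·δ_{QQ} = R_Q/k. With 1/k = 0.000435 m/kN, R_Q = δ_0 / (δ_{QQ} + 1/k) = 0.20871 / (0.005044 + 0.000435) = 38.09 kN.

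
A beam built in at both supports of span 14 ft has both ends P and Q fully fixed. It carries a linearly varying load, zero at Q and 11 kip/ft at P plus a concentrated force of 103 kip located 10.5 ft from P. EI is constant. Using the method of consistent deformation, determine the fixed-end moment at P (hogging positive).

M_P = 175.4 kip·ft

Take the two fixed-end moments M_P, M_Q as redundants; the released structure is the simple span PQ.
End rotations of the released simple span under the applied load (×1/EI):
  at P: triangular load, peak 11: w₀L³/(45EI) = 670.8/EI
  at Q: triangular load, peak 11: 7w₀L³/(360EI) = 586.9/EI
  at P: point load 103 at a = 10.5: Pab(L + b)/(6LEI) = 788.6/EI
  at Q: point load 103 at a = 10.5: Pab(L + a)/(6LEI) = 1104/EI
  θ_P0 = 1459/EI,  θ_Q0 = 1691/EI
Flexibility coefficients: a unit moment at one end gives L/(3EI) there and L/(6EI) at the far end, so f₁₁ = f₂₂ = 4.667/EI and f₁₂ = f₂₁ = 2.333/EI.
Compatibility — zero rotation at each built-in end:
  4.667 M_P + 2.333 M_Q = 1459
  2.333 M_P + 4.667 M_Q = 1691
Solving the pair gives M_P = 175.4 kip·ft and M_Q = 274.6 kip·ft (hogging).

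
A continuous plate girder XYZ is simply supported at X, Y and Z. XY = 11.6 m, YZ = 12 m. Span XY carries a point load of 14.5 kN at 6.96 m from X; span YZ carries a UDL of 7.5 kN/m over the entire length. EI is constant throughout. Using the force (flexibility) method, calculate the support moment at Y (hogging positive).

M_Y = 84.52 kN·m

Take M_Y as the redundant. Released structure: two simple spans XY and YZ with a hinge at Y.
End slopes at the hinge Y, treating each span as simply supported:
  span XY: point load 14.5 at a = 6.96: Pab(L + a)/(6LEI) = 124.9/EI
  span YZ: UDL 7.5: wL³/(24EI) = 540/EI
  relative rotation θ_0 = (124.9 + 540)/EI = 664.9/EI
A unit hogging moment at Y produces rotation L₁/(3EI) + L₂/(3EI) = 7.867/EI.
Compatibility: M_Y·(L₁+L₂)/(3EI) = θ_0, giving M_Y = 84.52 kN·m (hogging).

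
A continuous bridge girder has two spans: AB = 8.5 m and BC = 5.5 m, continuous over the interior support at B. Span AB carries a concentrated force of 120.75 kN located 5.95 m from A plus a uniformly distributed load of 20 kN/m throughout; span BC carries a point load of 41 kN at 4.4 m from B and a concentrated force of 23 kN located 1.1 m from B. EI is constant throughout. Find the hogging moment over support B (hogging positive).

Release continuity at B by inserting a hinge; the redundant is the internal moment M_B. The primary structure is two simply-supported spans AB and BC.
End slopes at the hinge B, treating each span as simply supported:
  span AB: point load 120.75 at a = 5.95: Pab(L + a)/(6LEI) = 519.1/EI
  span AB: UDL 20: wL³/(24EI) = 511.8/EI
  span BC: point load 41 at a = 4.4: Pab(L + b)/(6LEI) = 39.69/EI
  span BC: point load 23 at a = 1.1: Pab(L + b)/(6LEI) = 33.4/EI
  relative rotation θ_0 = (1031 + 73.08)/EI = 1104/EI
A unit hogging moment at B produces rotation L₁/(3EI) + L₂/(3EI) = 4.667/EI.
Slope continuity at B: θ_0 = M_B·4.667/EI, so M_B = 1104/4.667 = 236.6 kN·m (hogging).

M_B = 236.6 kN·m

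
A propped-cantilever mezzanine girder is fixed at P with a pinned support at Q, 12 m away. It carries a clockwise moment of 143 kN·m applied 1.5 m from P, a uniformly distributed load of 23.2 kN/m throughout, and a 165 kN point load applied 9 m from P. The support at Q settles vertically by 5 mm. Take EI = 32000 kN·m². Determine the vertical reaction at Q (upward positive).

R_Q = 212.7 kN

Choose R_Q as the redundant. The primary structure is the cantilever fixed at P.
Deflection at Q on the released cantilever, summing each load's contribution:
  clockwise couple 143 at a = 1.5: M₀a(2L − a)/(2EI) = 2413/EI
  UDL 23.2: wL⁴/(8EI) = 60134/EI
  point load 165 at a = 9: Pa²(3L − a)/(6EI) = 60142/EI
  δ_0 = 122690/EI
Tip deflection under a unit load at Q: L³/(3EI) = 576/EI.
With EI = 32000 kN·m²: δ_0 = 3.8341 m and δ_{QQ} = 0.018 m/kN.
Compatibility — the beam at Q must follow the support down by 0.005 m: δ_0 − R_Q·δ_{QQ} = 0.005, so R_Q = (3.8341 − 0.005)/0.018 = 212.7 kN.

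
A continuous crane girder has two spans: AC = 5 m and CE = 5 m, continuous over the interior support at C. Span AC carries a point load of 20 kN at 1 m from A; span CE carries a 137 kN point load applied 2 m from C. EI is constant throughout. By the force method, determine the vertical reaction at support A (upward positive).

Release continuity at C by inserting a hinge; the redundant is the internal moment M_C. The primary structure is two simply-supported spans AC and CE.
Discontinuity in slope at C on the released structure — sum the simple-span end rotations:
  span AC: point load 20 at a = 1: Pab(L + a)/(6LEI) = 16/EI
  span CE: point load 137 at a = 2: Pab(L + b)/(6LEI) = 219.2/EI
  relative rotation θ_0 = (16 + 219.2)/EI = 235.2/EI
A unit hogging moment at C produces rotation L₁/(3EI) + L₂/(3EI) = 3.333/EI.
Slope continuity at C: θ_0 = M_C·3.333/EI, so M_C = 235.2/3.333 = 70.56 kN·m (hogging).
Span AC, ΣM about A with M_C applied at C: R_C^{AC}·5 = 20 + 70.56, so R_C^{AC} = 18.11 kN and R_A = 20 − 18.11 = 1.888 kN.

R_A = 1.888 kN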